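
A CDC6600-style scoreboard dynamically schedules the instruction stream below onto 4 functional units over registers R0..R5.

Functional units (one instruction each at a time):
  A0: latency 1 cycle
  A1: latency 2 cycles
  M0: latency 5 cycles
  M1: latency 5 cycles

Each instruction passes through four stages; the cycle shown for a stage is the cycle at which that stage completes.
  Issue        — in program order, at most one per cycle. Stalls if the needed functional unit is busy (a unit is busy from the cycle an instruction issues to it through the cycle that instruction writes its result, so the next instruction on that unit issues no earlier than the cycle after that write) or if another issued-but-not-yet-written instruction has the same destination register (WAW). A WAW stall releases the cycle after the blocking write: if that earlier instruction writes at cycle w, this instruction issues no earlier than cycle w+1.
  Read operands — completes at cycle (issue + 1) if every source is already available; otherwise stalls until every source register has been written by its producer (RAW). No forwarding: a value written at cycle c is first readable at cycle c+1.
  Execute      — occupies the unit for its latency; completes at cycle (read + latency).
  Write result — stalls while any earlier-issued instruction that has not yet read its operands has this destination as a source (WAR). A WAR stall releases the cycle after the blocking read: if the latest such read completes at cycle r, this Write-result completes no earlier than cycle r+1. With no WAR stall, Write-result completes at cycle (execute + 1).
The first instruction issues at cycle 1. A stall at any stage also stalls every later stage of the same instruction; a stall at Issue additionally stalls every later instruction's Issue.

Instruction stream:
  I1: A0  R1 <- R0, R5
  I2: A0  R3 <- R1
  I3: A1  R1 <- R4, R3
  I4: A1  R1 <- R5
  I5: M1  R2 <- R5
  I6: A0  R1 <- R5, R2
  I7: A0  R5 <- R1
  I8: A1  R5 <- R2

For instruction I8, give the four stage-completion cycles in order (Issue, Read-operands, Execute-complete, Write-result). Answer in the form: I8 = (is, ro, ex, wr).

I8 = (29, 30, 32, 33)

c1: issue I1 (A0)
c2: I1 read-ops
c3: I1 finished on A0
c4: I1→R1
c5: issue I2 (A0)
c6: I2 read-ops | issue I3 (A1)
c7: I2 finished on A0
c8: I2→R3
c9: I3 read-ops
c11: I3 finished on A1
c12: I3→R1
c13: issue I4 (A1)
c14: I4 read-ops | issue I5 (M1)
c15: I5 read-ops
c16: I4 finished on A1
c17: I4→R1
c18: issue I6 (A0)
c20: I5 finished on M1
c21: I5→R2
c22: I6 read-ops
c23: I6 finished on A0
c24: I6→R1
c25: issue I7 (A0)
c26: I7 read-ops
c27: I7 finished on A0
c28: I7→R5
c29: issue I8 (A1)
c30: I8 read-ops
c32: I8 finished on A1
c33: I8→R5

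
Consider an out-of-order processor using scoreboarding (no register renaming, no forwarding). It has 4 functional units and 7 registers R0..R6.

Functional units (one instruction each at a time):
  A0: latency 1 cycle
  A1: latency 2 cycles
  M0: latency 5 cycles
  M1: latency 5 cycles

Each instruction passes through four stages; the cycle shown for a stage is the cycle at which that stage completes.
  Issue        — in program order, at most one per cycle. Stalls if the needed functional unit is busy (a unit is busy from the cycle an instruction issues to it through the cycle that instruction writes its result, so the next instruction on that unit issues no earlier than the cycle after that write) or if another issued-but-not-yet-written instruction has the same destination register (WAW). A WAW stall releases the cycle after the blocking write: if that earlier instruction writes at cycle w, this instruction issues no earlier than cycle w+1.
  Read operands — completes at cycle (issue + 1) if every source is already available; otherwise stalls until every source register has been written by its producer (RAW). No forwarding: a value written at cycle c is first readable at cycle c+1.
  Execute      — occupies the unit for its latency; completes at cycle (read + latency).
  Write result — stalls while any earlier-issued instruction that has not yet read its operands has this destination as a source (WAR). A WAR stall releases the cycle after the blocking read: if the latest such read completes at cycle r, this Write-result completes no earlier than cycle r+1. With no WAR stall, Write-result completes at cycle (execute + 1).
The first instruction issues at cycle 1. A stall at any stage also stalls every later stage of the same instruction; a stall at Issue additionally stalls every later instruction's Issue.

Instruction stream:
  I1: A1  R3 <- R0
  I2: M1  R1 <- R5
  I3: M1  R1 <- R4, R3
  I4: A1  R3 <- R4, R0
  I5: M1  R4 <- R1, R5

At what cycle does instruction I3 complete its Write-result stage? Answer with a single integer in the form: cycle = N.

[I1] 1/2/4/5
[I2] 2/3/8/9
[I3] 10/11/16/17  (struct: M1 busy until I2 writes@9)
[I4] 11/12/14/15
[I5] 18/19/24/25  (struct: M1 busy until I3 writes@17)

cycle = 17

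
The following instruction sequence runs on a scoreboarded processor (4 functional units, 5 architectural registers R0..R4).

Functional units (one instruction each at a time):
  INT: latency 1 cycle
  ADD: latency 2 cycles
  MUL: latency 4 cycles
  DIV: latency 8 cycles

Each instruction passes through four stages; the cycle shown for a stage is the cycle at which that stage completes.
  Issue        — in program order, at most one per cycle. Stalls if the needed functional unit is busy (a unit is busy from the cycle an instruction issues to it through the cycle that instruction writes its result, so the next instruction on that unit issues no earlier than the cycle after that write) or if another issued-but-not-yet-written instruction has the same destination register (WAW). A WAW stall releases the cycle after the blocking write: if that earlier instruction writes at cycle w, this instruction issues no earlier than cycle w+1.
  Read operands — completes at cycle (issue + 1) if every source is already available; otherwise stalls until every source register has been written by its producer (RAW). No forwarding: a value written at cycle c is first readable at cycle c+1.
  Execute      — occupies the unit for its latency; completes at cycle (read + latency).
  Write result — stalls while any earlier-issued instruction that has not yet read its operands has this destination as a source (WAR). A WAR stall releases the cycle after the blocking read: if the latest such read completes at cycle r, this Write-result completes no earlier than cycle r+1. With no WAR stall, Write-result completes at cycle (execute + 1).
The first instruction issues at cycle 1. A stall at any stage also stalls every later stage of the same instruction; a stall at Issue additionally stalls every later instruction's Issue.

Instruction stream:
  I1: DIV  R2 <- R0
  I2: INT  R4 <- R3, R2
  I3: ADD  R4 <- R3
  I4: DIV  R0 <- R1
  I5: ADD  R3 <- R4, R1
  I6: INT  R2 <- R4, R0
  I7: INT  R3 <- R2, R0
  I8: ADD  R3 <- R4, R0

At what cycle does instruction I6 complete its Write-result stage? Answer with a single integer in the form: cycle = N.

I1: IS=1 RO=2 EX=10 WR=11
I2: IS=2 RO=12 EX=13 WR=14  [RAW R2: wait I1 write@11]
I3: IS=15 RO=16 EX=18 WR=19  [WAW R4: wait I2 write@14]
I4: IS=16 RO=17 EX=25 WR=26
I5: IS=20 RO=21 EX=23 WR=24  [struct: ADD busy until I3 writes@19]
I6: IS=21 RO=27 EX=28 WR=29  [RAW R0: wait I4 write@26]
I7: IS=30 RO=31 EX=32 WR=33  [struct: INT busy until I6 writes@29]
I8: IS=34 RO=35 EX=37 WR=38  [WAW R3: wait I7 write@33]

cycle = 29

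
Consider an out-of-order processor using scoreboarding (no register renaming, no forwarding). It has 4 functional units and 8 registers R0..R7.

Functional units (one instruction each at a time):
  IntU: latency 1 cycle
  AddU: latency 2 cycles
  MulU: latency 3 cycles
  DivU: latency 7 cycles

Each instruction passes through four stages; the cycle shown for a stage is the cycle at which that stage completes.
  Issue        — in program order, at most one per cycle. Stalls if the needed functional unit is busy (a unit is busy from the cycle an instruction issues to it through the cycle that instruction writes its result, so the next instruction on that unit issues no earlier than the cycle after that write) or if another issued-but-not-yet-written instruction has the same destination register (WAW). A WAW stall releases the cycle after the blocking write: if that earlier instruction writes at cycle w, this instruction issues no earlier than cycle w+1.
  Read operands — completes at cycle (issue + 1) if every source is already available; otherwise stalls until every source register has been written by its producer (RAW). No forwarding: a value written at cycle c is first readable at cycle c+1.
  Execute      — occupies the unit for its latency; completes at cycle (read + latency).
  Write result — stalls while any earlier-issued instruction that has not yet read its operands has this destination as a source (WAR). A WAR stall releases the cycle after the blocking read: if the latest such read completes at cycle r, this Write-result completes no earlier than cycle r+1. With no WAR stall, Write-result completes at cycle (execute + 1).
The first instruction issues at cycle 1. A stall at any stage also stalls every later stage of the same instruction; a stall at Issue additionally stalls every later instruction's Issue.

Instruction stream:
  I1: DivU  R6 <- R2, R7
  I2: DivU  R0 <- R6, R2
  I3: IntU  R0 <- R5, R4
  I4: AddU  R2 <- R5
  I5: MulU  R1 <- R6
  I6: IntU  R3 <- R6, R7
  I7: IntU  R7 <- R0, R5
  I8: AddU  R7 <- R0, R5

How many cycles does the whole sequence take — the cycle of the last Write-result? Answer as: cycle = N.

cycle = 37

I1  is:1  ro:2  ex:9  wr:10
I2  is:11  ro:12  ex:19  wr:20  — struct: DivU busy until I1 writes@10
I3  is:21  ro:22  ex:23  wr:24  — WAW R0: wait I2 write@20
I4  is:22  ro:23  ex:25  wr:26
I5  is:23  ro:24  ex:27  wr:28
I6  is:25  ro:26  ex:27  wr:28  — struct: IntU busy until I3 writes@24
I7  is:29  ro:30  ex:31  wr:32  — struct: IntU busy until I6 writes@28
I8  is:33  ro:34  ex:36  wr:37  — WAW R7: wait I7 write@32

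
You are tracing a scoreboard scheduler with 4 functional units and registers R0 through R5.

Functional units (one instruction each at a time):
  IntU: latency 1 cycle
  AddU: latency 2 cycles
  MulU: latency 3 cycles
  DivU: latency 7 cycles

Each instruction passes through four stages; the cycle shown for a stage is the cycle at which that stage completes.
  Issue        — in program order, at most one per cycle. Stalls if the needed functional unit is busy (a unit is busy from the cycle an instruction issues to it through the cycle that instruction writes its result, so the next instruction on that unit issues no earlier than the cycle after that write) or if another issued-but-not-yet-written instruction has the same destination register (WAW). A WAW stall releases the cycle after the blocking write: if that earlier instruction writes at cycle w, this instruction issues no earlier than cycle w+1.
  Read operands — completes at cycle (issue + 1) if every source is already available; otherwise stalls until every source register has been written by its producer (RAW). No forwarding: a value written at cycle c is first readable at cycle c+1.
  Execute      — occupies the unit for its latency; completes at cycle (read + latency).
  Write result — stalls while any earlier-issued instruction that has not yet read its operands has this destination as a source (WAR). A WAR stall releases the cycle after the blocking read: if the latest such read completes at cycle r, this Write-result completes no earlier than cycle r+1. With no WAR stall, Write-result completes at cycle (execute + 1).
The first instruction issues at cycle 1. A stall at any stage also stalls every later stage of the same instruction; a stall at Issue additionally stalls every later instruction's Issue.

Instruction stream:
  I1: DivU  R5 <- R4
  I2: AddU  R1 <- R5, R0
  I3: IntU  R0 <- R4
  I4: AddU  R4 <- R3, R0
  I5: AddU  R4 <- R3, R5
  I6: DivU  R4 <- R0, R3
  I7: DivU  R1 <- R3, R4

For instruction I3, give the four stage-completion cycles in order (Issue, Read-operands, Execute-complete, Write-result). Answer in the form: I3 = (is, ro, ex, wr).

I1 -> (1, 2, 9, 10)
I2 -> (2, 11, 13, 14)  // RAW R5: wait I1 write@10
I3 -> (3, 4, 5, 12)  // WAR R0: wait I2 read@11
I4 -> (15, 16, 18, 19)  // struct: AddU busy until I2 writes@14
I5 -> (20, 21, 23, 24)  // struct: AddU busy until I4 writes@19
I6 -> (25, 26, 33, 34)  // WAW R4: wait I5 write@24
I7 -> (35, 36, 43, 44)  // struct: DivU busy until I6 writes@34

I3 = (3, 4, 5, 12)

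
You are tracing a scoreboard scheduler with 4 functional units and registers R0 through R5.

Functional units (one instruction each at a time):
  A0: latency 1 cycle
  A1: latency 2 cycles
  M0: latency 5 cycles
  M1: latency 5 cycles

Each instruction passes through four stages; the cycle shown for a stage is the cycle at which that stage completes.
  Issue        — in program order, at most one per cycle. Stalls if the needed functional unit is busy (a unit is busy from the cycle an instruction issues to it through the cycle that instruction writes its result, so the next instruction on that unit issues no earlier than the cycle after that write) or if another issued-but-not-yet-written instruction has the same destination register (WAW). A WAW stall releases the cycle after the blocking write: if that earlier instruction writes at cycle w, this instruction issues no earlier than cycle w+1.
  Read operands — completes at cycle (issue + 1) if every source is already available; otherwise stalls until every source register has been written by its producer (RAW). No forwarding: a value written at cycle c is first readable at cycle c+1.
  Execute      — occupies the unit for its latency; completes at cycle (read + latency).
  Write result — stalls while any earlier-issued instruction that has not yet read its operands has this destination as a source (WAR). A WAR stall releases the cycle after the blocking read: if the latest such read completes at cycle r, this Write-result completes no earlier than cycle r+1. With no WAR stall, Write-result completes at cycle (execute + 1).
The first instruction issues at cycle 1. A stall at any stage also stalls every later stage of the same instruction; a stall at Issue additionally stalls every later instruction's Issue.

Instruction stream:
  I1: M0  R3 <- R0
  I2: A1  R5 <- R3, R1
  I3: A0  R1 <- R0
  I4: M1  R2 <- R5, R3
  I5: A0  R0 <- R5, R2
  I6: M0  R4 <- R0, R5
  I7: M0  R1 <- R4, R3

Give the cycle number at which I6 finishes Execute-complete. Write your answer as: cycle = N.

I1 -> (1, 2, 7, 8)
I2 -> (2, 9, 11, 12)  // RAW R3: wait I1 write@8
I3 -> (3, 4, 5, 10)  // WAR R1: wait I2 read@9
I4 -> (4, 13, 18, 19)  // RAW R5: wait I2 write@12
I5 -> (11, 20, 21, 22)  // struct: A0 busy until I3 writes@10, RAW R2: wait I4 write@19
I6 -> (12, 23, 28, 29)  // RAW R0: wait I5 write@22
I7 -> (30, 31, 36, 37)  // struct: M0 busy until I6 writes@29

cycle = 28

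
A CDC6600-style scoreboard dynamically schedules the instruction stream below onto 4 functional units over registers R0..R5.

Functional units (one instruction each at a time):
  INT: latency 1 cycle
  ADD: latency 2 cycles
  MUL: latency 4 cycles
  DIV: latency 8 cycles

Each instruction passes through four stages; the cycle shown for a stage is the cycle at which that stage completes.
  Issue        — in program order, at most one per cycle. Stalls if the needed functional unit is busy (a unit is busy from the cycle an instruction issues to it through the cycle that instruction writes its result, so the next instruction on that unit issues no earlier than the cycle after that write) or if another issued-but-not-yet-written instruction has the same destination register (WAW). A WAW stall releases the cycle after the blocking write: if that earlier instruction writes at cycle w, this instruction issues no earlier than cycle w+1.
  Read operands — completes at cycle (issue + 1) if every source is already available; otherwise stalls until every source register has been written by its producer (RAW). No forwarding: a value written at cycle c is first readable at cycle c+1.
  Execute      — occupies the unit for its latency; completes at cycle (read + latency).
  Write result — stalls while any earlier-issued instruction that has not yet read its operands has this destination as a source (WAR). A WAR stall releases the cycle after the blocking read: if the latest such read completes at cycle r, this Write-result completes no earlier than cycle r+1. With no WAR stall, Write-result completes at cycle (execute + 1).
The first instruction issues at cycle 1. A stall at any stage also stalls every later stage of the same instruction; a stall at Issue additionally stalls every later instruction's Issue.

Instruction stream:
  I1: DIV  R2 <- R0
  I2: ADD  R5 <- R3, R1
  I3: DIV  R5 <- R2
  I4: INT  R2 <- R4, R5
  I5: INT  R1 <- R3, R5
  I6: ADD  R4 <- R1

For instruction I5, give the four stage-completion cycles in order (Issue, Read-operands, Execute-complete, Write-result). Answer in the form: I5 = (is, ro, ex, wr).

I5 = (26, 27, 28, 29)

t=1  I1 issues→DIV
t=2  I1 reads; I2 issues→ADD
t=3  I2 reads
t=5  I2 exec-done
t=6  I2 writes R5
t=10  I1 exec-done
t=11  I1 writes R2
t=12  I3 issues→DIV
t=13  I3 reads; I4 issues→INT
t=21  I3 exec-done
t=22  I3 writes R5
t=23  I4 reads
t=24  I4 exec-done
t=25  I4 writes R2
t=26  I5 issues→INT
t=27  I5 reads; I6 issues→ADD
t=28  I5 exec-done
t=29  I5 writes R1
t=30  I6 reads
t=32  I6 exec-done
t=33  I6 writes R4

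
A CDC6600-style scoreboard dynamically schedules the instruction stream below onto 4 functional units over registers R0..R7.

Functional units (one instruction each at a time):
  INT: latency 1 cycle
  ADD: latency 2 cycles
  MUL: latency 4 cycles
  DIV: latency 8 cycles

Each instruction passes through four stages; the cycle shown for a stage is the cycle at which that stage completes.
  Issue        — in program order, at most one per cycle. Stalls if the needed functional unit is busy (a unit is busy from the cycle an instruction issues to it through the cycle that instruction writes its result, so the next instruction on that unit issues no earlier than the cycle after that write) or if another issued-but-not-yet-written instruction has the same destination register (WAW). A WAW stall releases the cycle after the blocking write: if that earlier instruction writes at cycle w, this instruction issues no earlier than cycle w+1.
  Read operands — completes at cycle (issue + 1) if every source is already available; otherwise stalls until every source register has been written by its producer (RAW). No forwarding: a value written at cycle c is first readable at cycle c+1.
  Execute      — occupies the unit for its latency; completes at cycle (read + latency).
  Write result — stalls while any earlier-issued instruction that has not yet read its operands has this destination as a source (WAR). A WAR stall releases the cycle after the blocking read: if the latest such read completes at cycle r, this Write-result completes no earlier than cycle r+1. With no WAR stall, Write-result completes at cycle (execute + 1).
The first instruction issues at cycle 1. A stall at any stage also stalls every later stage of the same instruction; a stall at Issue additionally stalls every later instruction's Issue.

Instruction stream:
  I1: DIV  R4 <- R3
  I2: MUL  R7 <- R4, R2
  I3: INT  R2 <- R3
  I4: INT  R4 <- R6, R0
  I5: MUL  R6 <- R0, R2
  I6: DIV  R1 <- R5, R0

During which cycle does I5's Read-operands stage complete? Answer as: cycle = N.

cycle = 19

[I1] 1/2/10/11
[I2] 2/12/16/17  (RAW R4: wait I1 write@11)
[I3] 3/4/5/13  (WAR R2: wait I2 read@12)
[I4] 14/15/16/17  (struct: INT busy until I3 writes@13)
[I5] 18/19/23/24  (struct: MUL busy until I2 writes@17)
[I6] 19/20/28/29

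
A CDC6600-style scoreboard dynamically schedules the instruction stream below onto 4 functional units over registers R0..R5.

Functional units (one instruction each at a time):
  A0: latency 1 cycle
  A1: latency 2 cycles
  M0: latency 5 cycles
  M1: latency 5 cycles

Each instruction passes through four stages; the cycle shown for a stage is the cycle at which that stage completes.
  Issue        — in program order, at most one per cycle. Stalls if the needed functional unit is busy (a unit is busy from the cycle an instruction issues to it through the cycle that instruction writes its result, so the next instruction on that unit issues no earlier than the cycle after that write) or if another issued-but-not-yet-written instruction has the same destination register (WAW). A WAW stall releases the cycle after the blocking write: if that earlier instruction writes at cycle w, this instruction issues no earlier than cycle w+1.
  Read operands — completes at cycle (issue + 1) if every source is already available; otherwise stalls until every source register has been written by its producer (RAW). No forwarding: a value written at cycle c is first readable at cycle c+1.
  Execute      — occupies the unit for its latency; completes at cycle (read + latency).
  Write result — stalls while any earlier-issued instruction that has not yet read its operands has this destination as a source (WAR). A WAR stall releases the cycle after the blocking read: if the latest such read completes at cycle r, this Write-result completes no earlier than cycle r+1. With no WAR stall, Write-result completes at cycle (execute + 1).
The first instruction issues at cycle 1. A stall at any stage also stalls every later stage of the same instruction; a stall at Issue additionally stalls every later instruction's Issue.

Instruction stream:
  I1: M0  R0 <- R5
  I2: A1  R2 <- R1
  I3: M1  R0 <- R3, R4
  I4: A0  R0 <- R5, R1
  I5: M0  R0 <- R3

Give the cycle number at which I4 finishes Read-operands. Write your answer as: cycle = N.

t=1  I1 dispatched to M0
t=2  I1 operands ready | I2 dispatched to A1
t=3  I2 operands ready
t=5  I2 complete
t=6  R2←I2
t=7  I1 complete
t=8  R0←I1
t=9  I3 dispatched to M1
t=10  I3 operands ready
t=15  I3 complete
t=16  R0←I3
t=17  I4 dispatched to A0
t=18  I4 operands ready
t=19  I4 complete
t=20  R0←I4
t=21  I5 dispatched to M0
t=22  I5 operands ready
t=27  I5 complete
t=28  R0←I5

cycle = 18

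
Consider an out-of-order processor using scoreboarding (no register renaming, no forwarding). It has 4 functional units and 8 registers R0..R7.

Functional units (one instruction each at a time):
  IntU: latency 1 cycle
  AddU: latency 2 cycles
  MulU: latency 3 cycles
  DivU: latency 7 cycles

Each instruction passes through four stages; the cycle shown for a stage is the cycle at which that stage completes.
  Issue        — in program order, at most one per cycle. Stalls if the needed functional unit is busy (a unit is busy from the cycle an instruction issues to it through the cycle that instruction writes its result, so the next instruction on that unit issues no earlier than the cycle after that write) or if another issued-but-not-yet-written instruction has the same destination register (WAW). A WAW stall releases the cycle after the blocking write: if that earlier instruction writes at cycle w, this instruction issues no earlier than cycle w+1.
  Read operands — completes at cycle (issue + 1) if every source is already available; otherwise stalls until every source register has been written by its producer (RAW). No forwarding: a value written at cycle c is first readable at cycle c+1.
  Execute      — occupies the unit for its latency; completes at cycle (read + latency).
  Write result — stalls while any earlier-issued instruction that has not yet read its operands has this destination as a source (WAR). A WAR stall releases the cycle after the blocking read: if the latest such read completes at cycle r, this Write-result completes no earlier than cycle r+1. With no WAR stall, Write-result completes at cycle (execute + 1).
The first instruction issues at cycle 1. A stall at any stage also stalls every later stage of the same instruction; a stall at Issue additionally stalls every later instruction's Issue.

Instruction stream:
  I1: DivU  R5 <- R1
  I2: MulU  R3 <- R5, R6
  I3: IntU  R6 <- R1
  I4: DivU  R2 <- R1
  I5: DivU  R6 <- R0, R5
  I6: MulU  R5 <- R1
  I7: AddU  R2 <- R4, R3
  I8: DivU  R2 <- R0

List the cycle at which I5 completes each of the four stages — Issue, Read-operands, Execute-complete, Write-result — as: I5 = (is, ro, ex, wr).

I5 = (21, 22, 29, 30)

cycle 1: I1 issues→DivU
cycle 2: I1 reads; I2 issues→MulU
cycle 3: I3 issues→IntU
cycle 4: I3 reads
cycle 5: I3 exec-done
cycle 9: I1 exec-done
cycle 10: I1 writes R5
cycle 11: I2 reads; I4 issues→DivU
cycle 12: I3 writes R6; I4 reads
cycle 14: I2 exec-done
cycle 15: I2 writes R3
cycle 19: I4 exec-done
cycle 20: I4 writes R2
cycle 21: I5 issues→DivU
cycle 22: I5 reads; I6 issues→MulU
cycle 23: I6 reads; I7 issues→AddU
cycle 24: I7 reads
cycle 26: I6 exec-done; I7 exec-done
cycle 27: I6 writes R5; I7 writes R2
cycle 29: I5 exec-done
cycle 30: I5 writes R6
cycle 31: I8 issues→DivU
cycle 32: I8 reads
cycle 39: I8 exec-done
cycle 40: I8 writes R2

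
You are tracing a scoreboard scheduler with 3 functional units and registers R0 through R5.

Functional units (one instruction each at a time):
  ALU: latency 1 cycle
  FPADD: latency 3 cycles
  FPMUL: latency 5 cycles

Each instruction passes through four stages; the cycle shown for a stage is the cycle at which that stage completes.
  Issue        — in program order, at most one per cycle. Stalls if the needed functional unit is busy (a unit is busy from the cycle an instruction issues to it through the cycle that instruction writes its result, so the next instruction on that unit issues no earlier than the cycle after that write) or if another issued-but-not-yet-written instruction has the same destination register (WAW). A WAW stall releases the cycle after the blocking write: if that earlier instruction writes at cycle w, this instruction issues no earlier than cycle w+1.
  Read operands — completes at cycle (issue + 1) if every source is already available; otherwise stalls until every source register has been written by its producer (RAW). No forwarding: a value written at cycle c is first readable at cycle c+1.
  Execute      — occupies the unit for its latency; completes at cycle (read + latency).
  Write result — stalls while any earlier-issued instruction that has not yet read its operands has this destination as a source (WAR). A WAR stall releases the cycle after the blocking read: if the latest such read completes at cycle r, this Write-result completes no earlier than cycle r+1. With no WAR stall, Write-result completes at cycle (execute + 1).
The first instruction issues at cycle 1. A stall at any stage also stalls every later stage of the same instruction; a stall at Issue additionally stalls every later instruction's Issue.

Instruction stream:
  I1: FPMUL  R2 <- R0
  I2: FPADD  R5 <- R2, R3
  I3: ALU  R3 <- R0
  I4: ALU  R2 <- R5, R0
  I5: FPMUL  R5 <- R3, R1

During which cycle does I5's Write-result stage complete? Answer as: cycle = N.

t=1  I1 dispatched to FPMUL
t=2  I1 operands ready · I2 dispatched to FPADD
t=3  I3 dispatched to ALU
t=4  I3 operands ready
t=5  I3 complete
t=7  I1 complete
t=8  R2←I1
t=9  I2 operands ready
t=10  R3←I3
t=11  I4 dispatched to ALU
t=12  I2 complete
t=13  R5←I2
t=14  I4 operands ready · I5 dispatched to FPMUL
t=15  I4 complete · I5 operands ready
t=16  R2←I4
t=20  I5 complete
t=21  R5←I5

cycle = 21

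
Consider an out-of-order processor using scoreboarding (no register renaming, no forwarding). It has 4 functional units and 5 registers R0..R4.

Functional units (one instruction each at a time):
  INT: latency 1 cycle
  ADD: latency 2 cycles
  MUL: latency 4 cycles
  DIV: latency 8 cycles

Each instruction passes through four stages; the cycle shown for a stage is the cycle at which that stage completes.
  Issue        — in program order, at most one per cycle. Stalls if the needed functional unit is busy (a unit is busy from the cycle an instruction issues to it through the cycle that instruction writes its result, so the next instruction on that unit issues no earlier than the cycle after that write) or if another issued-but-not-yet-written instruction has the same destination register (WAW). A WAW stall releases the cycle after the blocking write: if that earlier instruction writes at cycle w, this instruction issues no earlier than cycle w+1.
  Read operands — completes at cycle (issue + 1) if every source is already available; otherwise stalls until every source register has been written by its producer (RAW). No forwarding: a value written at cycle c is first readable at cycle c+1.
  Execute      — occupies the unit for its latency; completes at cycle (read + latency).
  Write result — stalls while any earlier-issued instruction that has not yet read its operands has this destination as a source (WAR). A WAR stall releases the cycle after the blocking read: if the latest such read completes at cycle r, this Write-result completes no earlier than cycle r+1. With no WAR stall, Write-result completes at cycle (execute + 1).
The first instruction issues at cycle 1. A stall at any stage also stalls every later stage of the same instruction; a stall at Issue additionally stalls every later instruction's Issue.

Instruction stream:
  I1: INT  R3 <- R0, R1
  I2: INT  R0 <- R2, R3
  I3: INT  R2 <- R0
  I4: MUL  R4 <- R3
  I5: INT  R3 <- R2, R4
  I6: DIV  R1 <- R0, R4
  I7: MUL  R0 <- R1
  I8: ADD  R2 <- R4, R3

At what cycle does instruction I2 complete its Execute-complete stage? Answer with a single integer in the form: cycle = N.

[I1] 1/2/3/4
[I2] 5/6/7/8  (struct: INT busy until I1 writes@4)
[I3] 9/10/11/12  (struct: INT busy until I2 writes@8)
[I4] 10/11/15/16
[I5] 13/17/18/19  (struct: INT busy until I3 writes@12; RAW R4: wait I4 write@16)
[I6] 14/17/25/26  (RAW R4: wait I4 write@16)
[I7] 17/27/31/32  (struct: MUL busy until I4 writes@16; RAW R1: wait I6 write@26)
[I8] 18/20/22/23  (RAW R3: wait I5 write@19)

cycle = 7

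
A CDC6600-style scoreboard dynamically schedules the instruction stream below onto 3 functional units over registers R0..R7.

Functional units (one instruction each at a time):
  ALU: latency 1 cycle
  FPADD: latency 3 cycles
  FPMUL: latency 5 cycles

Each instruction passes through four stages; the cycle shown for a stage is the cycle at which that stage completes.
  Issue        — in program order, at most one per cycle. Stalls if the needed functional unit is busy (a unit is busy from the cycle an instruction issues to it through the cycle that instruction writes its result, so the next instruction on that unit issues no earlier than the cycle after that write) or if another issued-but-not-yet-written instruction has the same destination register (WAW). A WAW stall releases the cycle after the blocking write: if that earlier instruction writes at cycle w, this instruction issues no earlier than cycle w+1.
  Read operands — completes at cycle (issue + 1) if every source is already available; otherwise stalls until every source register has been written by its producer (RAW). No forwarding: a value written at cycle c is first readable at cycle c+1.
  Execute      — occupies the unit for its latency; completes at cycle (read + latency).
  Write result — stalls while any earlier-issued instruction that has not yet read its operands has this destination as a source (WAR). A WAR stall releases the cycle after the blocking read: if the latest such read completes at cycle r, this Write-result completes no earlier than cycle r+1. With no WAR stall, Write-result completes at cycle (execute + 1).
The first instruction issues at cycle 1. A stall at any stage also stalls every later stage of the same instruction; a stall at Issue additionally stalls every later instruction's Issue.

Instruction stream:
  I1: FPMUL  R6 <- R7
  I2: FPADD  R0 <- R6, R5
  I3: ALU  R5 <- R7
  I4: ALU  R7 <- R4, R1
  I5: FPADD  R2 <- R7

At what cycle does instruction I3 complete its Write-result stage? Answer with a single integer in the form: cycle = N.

cycle = 10

cycle 1: I1 dispatched to FPMUL
cycle 2: I1 operands ready | I2 dispatched to FPADD
cycle 3: I3 dispatched to ALU
cycle 4: I3 operands ready
cycle 5: I3 complete
cycle 7: I1 complete
cycle 8: R6←I1
cycle 9: I2 operands ready
cycle 10: R5←I3
cycle 11: I4 dispatched to ALU
cycle 12: I2 complete | I4 operands ready
cycle 13: R0←I2 | I4 complete
cycle 14: R7←I4 | I5 dispatched to FPADD
cycle 15: I5 operands ready
cycle 18: I5 complete
cycle 19: R2←I5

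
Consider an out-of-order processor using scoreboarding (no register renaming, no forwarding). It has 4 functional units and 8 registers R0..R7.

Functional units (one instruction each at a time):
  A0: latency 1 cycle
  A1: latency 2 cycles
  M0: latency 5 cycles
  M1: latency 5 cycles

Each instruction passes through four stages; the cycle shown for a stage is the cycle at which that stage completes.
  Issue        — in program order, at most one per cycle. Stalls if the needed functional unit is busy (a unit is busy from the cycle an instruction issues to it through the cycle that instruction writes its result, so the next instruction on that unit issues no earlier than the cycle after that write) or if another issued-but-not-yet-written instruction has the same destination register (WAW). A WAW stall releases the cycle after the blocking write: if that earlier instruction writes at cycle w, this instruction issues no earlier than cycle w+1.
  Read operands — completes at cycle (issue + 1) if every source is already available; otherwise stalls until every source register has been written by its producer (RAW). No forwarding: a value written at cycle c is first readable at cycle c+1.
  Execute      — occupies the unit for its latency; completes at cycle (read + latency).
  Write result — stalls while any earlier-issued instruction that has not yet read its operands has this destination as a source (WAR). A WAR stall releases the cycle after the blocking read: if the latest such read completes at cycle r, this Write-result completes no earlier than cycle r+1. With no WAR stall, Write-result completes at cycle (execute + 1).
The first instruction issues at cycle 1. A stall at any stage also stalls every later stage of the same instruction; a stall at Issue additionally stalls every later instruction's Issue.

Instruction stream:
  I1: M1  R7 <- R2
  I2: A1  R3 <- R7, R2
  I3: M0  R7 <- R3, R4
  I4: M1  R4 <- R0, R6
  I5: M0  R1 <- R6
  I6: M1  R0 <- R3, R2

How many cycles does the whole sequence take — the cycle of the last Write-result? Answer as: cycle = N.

cycle = 28

t=1  I1→M1
t=2  I1 RO · I2→A1
t=7  I1 EX
t=8  I1 WR R7
t=9  I2 RO · I3→M0
t=10  I4→M1
t=11  I2 EX · I4 RO
t=12  I2 WR R3
t=13  I3 RO
t=16  I4 EX
t=17  I4 WR R4
t=18  I3 EX
t=19  I3 WR R7
t=20  I5→M0
t=21  I5 RO · I6→M1
t=22  I6 RO
t=26  I5 EX
t=27  I5 WR R1 · I6 EX
t=28  I6 WR R0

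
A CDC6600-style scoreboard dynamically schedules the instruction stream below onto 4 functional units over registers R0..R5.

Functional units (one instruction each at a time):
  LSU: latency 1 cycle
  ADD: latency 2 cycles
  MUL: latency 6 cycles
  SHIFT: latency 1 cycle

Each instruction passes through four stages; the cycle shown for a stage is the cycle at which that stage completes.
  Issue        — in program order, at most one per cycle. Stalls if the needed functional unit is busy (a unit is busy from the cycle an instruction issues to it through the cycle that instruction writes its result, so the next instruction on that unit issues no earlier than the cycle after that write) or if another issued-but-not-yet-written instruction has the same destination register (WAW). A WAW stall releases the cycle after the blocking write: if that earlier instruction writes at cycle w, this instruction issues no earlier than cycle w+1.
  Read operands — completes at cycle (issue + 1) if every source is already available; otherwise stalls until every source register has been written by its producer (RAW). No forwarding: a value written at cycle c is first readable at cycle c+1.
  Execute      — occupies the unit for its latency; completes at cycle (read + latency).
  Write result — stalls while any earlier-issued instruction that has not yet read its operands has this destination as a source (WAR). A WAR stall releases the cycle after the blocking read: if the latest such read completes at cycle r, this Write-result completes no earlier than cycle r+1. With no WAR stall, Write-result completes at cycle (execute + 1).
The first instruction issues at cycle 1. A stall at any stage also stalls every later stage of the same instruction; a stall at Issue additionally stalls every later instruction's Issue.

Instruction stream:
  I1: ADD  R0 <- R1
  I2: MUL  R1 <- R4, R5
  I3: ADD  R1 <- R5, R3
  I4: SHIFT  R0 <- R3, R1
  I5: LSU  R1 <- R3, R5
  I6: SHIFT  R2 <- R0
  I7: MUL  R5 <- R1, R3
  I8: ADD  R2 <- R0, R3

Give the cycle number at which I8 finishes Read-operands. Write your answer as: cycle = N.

  I1 | 1 | 2 | 4 | 5
  I2 | 2 | 3 | 9 | 10
  I3 | 11 | 12 | 14 | 15   WAW R1: wait I2 write@10
  I4 | 12 | 16 | 17 | 18   RAW R1: wait I3 write@15
  I5 | 16 | 17 | 18 | 19   WAW R1: wait I3 write@15
  I6 | 19 | 20 | 21 | 22   struct: SHIFT busy until I4 writes@18
  I7 | 20 | 21 | 27 | 28
  I8 | 23 | 24 | 26 | 27   WAW R2: wait I6 write@22

cycle = 24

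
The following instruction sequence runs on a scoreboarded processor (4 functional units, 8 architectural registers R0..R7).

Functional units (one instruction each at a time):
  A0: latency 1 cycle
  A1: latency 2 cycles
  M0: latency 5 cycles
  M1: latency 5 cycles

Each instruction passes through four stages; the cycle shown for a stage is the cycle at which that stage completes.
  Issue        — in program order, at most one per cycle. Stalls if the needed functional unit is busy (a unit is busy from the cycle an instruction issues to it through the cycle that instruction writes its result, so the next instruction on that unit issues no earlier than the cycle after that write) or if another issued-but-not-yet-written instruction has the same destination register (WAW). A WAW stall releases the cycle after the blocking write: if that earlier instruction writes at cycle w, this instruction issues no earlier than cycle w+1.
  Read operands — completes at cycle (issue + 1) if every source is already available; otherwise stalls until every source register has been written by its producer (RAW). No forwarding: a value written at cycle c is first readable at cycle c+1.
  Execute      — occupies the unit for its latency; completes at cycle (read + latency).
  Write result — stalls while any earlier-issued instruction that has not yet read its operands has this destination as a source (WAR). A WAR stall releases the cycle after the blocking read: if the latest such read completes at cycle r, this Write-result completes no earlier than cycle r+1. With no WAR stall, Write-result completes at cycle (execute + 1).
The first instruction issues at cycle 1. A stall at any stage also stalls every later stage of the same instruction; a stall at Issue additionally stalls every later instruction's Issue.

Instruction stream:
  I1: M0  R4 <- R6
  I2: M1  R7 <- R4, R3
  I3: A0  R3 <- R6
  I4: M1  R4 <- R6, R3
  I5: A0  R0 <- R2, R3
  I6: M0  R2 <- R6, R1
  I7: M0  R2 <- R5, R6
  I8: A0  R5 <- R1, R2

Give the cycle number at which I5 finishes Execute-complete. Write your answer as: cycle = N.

cycle = 19

  I1 | 1 | 2 | 7 | 8
  I2 | 2 | 9 | 14 | 15   RAW R4: wait I1 write@8
  I3 | 3 | 4 | 5 | 10   WAR R3: wait I2 read@9
  I4 | 16 | 17 | 22 | 23   struct: M1 busy until I2 writes@15
  I5 | 17 | 18 | 19 | 20
  I6 | 18 | 19 | 24 | 25
  I7 | 26 | 27 | 32 | 33   struct: M0 busy until I6 writes@25
  I8 | 27 | 34 | 35 | 36   RAW R2: wait I7 write@33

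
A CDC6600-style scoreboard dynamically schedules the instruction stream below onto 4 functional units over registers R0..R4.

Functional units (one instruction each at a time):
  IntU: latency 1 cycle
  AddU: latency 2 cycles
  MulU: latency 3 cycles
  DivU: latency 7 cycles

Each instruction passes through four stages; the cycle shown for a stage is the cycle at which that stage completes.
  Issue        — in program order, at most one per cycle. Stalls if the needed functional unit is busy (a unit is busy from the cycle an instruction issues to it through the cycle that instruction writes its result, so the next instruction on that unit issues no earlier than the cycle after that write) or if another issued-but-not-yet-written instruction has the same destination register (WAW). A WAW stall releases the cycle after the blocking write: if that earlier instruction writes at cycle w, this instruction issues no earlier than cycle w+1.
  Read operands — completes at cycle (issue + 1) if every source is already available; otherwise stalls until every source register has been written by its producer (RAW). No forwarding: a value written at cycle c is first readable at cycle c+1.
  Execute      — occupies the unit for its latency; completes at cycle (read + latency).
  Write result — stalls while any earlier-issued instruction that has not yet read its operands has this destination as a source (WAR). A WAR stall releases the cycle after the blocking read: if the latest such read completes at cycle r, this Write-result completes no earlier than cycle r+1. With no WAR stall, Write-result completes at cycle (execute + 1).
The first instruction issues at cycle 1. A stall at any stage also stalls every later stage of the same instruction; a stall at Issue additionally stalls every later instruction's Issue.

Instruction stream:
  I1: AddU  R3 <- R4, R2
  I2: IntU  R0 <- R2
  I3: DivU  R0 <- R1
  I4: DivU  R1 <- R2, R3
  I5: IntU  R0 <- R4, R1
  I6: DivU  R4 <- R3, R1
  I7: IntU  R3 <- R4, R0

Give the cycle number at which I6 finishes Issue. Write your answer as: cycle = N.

cycle = 26

[1] I1 dispatched to AddU
[2] I1 operands ready · I2 dispatched to IntU
[3] I2 operands ready
[4] I1 complete · I2 complete
[5] R3←I1 · R0←I2
[6] I3 dispatched to DivU
[7] I3 operands ready
[14] I3 complete
[15] R0←I3
[16] I4 dispatched to DivU
[17] I4 operands ready · I5 dispatched to IntU
[24] I4 complete
[25] R1←I4
[26] I5 operands ready · I6 dispatched to DivU
[27] I5 complete · I6 operands ready
[28] R0←I5
[29] I7 dispatched to IntU
[34] I6 complete
[35] R4←I6
[36] I7 operands ready
[37] I7 complete
[38] R3←I7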